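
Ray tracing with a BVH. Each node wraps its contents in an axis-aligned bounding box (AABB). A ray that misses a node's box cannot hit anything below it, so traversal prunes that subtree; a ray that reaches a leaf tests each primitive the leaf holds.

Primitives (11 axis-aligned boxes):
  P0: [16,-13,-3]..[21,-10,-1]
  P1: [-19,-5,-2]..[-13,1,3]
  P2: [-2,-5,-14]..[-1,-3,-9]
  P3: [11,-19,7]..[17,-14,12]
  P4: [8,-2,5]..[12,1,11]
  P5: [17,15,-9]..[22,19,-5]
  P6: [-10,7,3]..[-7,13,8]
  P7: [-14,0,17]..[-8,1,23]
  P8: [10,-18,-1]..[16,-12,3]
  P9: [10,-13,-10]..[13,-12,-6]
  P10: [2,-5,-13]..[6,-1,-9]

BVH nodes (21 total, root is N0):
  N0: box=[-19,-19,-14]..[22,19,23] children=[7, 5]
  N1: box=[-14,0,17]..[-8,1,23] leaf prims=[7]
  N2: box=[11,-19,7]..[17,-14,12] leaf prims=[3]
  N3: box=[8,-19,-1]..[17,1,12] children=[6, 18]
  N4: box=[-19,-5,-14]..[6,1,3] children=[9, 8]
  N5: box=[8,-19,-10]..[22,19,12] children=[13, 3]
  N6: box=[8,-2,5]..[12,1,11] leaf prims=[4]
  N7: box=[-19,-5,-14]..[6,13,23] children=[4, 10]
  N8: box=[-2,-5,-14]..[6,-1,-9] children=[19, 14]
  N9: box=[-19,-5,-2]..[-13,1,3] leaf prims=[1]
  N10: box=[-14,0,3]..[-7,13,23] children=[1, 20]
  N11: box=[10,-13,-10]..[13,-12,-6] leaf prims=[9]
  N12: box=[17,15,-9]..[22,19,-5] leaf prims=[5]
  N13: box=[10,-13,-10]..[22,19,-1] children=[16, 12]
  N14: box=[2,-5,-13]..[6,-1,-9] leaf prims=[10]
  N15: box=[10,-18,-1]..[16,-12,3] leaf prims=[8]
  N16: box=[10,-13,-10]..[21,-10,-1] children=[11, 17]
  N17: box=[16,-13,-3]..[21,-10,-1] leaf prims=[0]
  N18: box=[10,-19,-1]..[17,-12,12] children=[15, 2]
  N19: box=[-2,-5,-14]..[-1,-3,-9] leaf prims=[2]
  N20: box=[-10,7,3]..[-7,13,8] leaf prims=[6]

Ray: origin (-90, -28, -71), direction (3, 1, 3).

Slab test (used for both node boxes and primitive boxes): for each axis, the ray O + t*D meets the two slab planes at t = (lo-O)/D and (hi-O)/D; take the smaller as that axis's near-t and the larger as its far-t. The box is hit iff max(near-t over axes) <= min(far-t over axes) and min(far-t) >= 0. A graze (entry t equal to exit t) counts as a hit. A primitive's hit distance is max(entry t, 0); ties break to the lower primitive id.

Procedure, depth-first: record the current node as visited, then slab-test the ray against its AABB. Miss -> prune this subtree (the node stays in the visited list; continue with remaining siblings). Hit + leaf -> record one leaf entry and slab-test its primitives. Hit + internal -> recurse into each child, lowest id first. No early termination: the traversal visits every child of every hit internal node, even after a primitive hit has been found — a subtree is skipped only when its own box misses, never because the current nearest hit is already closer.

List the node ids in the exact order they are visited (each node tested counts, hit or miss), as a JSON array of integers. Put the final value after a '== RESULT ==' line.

Walk:
N0 x:[71/3,112/3] y:[9,47] z:[19,94/3] -> hit [71/3,94/3], descend [5, 7]
  N5 x:[98/3,112/3] y:[9,47] z:[61/3,83/3] -> miss, prune
  N7 x:[71/3,32] y:[23,41] z:[19,94/3] -> hit [71/3,94/3], descend [4, 10]
    N4 x:[71/3,32] y:[23,29] z:[19,74/3] -> hit [71/3,74/3], descend [8, 9]
      N8 x:[88/3,32] y:[23,27] z:[19,62/3] -> miss, prune
      N9 x:[71/3,77/3] y:[23,29] z:[23,74/3] -> hit [71/3,74/3] leaf, test {P1@t=71/3}
    N10 x:[76/3,83/3] y:[28,41] z:[74/3,94/3] -> miss, prune

order=[0, 5, 7, 4, 8, 9, 10]  |boxes|=7  |leaves|=1  hit=P1

== RESULT ==
[0, 5, 7, 4, 8, 9, 10]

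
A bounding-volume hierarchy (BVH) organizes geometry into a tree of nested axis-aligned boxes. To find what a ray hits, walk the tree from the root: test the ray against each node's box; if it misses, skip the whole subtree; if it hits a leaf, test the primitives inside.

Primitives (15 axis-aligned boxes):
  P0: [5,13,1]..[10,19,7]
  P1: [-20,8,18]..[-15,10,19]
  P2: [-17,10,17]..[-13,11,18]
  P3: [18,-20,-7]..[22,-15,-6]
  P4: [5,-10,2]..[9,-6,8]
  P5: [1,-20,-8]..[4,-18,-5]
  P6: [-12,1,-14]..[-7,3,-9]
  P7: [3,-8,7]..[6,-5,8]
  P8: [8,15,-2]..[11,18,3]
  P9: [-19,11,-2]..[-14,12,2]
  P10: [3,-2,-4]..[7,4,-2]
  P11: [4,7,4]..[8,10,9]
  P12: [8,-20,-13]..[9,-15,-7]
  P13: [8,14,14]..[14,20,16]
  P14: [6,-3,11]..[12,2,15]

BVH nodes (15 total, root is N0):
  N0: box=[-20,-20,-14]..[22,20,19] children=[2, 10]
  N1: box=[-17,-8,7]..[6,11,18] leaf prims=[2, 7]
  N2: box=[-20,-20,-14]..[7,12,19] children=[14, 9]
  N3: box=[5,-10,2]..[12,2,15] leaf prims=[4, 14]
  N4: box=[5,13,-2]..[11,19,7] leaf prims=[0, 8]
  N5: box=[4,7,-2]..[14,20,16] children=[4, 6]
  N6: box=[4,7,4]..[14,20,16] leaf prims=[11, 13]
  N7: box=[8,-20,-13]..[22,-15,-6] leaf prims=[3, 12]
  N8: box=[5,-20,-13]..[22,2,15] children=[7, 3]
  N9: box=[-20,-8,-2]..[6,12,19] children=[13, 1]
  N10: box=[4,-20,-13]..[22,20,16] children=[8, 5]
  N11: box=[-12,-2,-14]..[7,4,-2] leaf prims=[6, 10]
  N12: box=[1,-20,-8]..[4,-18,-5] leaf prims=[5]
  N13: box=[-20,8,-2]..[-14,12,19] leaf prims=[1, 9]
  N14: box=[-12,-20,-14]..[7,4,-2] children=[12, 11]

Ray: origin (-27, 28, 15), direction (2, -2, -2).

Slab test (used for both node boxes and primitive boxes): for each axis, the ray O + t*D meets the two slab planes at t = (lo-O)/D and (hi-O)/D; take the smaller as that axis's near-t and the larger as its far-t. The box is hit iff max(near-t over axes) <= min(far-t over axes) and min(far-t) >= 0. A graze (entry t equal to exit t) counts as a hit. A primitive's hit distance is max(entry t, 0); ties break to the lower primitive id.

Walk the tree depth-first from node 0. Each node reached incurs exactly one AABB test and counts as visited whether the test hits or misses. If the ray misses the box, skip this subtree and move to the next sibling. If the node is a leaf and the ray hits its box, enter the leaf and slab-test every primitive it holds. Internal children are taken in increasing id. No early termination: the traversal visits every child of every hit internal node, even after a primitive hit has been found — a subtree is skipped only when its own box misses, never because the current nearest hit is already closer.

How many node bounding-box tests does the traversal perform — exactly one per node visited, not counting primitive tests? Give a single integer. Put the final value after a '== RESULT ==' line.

Trace the traversal:
N0 x:[7/2,49/2] y:[4,24] z:[-2,29/2] -> hit [4,29/2], descend [2, 10]
  N2 x:[7/2,17] y:[8,24] z:[-2,29/2] -> hit [8,29/2], descend [9, 14]
    N9 x:[7/2,33/2] y:[8,18] z:[-2,17/2] -> hit [8,17/2], descend [1, 13]
      N1 x:[5,33/2] y:[17/2,18] z:[-3/2,4] -> miss, prune
      N13 x:[7/2,13/2] y:[8,10] z:[-2,17/2] -> miss, prune
    N14 x:[15/2,17] y:[12,24] z:[17/2,29/2] -> hit [12,29/2], descend [11, 12]
      N11 x:[15/2,17] y:[12,15] z:[17/2,29/2] -> hit [12,29/2] leaf, test {P6(miss), P10(miss)}
      N12 x:[14,31/2] y:[23,24] z:[10,23/2] -> miss, prune
  N10 x:[31/2,49/2] y:[4,24] z:[-1/2,14] -> miss, prune

order=[0, 2, 9, 1, 13, 14, 11, 12, 10]  |boxes|=9  |leaves|=1  hit=miss

== RESULT ==
9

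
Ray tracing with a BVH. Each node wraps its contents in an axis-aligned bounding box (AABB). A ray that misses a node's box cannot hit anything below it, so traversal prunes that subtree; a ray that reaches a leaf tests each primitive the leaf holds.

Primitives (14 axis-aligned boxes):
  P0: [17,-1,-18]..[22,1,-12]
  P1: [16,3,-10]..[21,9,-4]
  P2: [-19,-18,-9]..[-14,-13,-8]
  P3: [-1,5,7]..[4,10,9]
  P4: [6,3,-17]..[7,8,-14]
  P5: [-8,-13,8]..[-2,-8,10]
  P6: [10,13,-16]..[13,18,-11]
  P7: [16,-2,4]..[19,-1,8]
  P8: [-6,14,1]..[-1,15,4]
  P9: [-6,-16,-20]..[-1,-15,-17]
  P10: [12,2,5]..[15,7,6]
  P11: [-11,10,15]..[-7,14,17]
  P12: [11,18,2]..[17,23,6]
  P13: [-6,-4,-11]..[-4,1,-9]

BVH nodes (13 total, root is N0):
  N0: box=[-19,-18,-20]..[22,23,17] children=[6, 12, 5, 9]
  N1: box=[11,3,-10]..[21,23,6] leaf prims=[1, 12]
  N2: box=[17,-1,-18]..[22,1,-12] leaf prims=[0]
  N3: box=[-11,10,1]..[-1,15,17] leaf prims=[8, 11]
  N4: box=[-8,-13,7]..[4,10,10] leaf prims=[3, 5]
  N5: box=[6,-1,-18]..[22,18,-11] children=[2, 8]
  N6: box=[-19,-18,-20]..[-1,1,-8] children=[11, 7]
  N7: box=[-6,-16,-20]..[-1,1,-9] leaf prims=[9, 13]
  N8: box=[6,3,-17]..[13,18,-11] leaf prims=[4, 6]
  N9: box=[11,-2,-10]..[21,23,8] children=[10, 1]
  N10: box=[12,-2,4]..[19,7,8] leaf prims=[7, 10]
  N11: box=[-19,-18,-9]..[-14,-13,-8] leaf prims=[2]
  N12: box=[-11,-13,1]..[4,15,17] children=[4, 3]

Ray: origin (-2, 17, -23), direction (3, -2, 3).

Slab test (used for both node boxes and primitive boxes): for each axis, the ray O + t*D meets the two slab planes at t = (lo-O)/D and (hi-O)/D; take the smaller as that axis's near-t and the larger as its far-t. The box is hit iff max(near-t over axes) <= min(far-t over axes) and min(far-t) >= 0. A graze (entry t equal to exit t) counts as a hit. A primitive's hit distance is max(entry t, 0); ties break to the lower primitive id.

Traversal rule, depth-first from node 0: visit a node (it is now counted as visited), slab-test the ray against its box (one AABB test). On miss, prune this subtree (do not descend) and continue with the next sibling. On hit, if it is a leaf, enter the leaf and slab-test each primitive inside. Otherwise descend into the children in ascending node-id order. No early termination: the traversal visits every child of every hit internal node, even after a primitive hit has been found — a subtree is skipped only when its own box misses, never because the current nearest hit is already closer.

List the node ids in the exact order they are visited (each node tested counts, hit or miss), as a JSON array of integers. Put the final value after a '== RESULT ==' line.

Walk:
N0 x:[-17/3,8] y:[-3,35/2] z:[1,40/3] -> hit [1,8], descend [5, 6, 9, 12]
  N5 x:[8/3,8] y:[-1/2,9] z:[5/3,4] -> hit [8/3,4], descend [2, 8]
    N2 x:[19/3,8] y:[8,9] z:[5/3,11/3] -> miss, prune
    N8 x:[8/3,5] y:[-1/2,7] z:[2,4] -> hit [8/3,4] leaf, test {P4(miss), P6(miss)}
  N6 x:[-17/3,1/3] y:[8,35/2] z:[1,5] -> miss, prune
  N9 x:[13/3,23/3] y:[-3,19/2] z:[13/3,31/3] -> hit [13/3,23/3], descend [1, 10]
    N1 x:[13/3,23/3] y:[-3,7] z:[13/3,29/3] -> hit [13/3,7] leaf, test {P1@t=6, P12(miss)}
    N10 x:[14/3,7] y:[5,19/2] z:[9,31/3] -> miss, prune
  N12 x:[-3,2] y:[1,15] z:[8,40/3] -> miss, prune

order=[0, 5, 2, 8, 6, 9, 1, 10, 12]  |boxes|=9  |leaves|=2  hit=P1

== RESULT ==
[0, 5, 2, 8, 6, 9, 1, 10, 12]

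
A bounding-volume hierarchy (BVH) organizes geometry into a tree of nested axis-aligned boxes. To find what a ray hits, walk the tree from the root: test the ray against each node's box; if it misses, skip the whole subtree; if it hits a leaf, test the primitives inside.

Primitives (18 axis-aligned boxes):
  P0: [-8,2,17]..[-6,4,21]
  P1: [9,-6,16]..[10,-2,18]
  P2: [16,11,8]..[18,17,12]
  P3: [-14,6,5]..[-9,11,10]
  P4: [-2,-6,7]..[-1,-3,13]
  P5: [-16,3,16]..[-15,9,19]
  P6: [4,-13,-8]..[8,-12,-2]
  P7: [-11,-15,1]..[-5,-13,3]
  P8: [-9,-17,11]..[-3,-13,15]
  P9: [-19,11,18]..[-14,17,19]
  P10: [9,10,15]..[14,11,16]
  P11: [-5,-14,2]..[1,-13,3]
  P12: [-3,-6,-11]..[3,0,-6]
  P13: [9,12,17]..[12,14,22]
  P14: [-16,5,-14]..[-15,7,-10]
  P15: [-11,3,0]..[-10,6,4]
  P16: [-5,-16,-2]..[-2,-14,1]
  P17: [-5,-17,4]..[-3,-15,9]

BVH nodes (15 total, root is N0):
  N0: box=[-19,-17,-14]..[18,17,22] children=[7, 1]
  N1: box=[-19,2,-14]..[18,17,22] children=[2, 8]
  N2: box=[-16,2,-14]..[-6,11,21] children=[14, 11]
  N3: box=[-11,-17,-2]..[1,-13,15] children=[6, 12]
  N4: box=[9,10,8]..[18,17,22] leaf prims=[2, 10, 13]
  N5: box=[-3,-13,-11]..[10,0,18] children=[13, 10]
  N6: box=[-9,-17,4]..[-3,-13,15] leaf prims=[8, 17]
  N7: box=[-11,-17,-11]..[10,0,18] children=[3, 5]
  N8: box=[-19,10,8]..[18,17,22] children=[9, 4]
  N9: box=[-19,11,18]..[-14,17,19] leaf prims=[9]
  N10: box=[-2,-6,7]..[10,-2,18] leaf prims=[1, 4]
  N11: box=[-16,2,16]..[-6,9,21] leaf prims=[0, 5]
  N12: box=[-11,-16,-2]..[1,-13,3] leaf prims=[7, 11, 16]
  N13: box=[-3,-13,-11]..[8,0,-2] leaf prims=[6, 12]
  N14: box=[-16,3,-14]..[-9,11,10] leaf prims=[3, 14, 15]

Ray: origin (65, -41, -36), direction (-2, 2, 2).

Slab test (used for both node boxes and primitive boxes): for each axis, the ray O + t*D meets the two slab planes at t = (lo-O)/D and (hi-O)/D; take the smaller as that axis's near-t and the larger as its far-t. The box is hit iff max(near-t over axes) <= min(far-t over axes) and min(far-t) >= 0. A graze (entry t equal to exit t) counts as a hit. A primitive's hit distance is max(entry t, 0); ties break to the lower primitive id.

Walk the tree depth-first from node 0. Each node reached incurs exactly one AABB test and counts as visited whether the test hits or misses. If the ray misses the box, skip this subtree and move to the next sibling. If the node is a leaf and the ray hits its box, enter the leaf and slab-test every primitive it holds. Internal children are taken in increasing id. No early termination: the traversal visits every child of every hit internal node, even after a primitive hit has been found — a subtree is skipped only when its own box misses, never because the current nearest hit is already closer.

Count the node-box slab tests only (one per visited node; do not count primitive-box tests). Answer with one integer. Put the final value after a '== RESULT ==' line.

Traverse from the root:
N0 x:[47/2,42] y:[12,29] z:[11,29] -> hit [47/2,29], descend [1, 7]
  N1 x:[47/2,42] y:[43/2,29] z:[11,29] -> hit [47/2,29], descend [2, 8]
    N2 x:[71/2,81/2] y:[43/2,26] z:[11,57/2] -> miss, prune
    N8 x:[47/2,42] y:[51/2,29] z:[22,29] -> hit [51/2,29], descend [4, 9]
      N4 x:[47/2,28] y:[51/2,29] z:[22,29] -> hit [51/2,28] leaf, test {P2(miss), P10@t=51/2, P13@t=53/2}
      N9 x:[79/2,42] y:[26,29] z:[27,55/2] -> miss, prune
  N7 x:[55/2,38] y:[12,41/2] z:[25/2,27] -> miss, prune

Summary -> nodes [0, 1, 2, 8, 4, 9, 7]; box-tests=7; leaf-entries=1; first=P10

== RESULT ==
7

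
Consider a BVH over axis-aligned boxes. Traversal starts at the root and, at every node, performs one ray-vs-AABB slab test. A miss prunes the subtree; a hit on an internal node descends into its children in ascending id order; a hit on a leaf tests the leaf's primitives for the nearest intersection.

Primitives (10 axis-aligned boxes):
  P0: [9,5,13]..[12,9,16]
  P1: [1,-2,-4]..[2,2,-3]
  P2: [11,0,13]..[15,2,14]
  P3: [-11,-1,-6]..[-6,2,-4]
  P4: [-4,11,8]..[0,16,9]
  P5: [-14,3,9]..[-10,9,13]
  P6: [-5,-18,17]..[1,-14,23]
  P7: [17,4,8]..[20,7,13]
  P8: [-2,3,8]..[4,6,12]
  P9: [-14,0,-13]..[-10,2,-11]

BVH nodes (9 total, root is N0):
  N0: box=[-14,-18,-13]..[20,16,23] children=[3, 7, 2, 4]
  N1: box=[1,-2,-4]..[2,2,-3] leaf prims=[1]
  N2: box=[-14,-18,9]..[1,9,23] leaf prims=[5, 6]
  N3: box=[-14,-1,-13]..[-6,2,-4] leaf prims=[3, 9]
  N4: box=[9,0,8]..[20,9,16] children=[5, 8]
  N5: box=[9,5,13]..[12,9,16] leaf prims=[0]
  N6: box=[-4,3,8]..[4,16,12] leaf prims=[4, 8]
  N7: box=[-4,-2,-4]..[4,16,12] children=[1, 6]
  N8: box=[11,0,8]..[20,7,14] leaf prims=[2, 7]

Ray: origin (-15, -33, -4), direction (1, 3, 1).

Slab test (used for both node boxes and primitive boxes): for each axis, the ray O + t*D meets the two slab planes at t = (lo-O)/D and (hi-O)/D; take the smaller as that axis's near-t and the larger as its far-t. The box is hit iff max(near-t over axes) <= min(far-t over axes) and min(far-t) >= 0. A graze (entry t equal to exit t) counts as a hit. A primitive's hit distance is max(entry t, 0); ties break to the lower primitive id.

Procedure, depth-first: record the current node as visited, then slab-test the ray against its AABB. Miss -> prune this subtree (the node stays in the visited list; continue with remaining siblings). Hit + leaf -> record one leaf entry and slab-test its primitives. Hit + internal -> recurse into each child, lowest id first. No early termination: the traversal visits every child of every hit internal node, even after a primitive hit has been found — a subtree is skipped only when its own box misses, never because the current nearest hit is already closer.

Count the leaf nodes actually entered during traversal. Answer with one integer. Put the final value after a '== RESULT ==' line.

Traverse from the root:
N0 x:[1,35] y:[5,49/3] z:[-9,27] -> hit [5,49/3], descend [2, 3, 4, 7]
  N2 x:[1,16] y:[5,14] z:[13,27] -> hit [13,14] leaf, test {P5(miss), P6(miss)}
  N3 x:[1,9] y:[32/3,35/3] z:[-9,0] -> miss, prune
  N4 x:[24,35] y:[11,14] z:[12,20] -> miss, prune
  N7 x:[11,19] y:[31/3,49/3] z:[0,16] -> hit [11,16], descend [1, 6]
    N1 x:[16,17] y:[31/3,35/3] z:[0,1] -> miss, prune
    N6 x:[11,19] y:[12,49/3] z:[12,16] -> hit [12,16] leaf, test {P4(miss), P8@t=13}

order=[0, 2, 3, 4, 7, 1, 6]  |boxes|=7  |leaves|=2  hit=P8

== RESULT ==
2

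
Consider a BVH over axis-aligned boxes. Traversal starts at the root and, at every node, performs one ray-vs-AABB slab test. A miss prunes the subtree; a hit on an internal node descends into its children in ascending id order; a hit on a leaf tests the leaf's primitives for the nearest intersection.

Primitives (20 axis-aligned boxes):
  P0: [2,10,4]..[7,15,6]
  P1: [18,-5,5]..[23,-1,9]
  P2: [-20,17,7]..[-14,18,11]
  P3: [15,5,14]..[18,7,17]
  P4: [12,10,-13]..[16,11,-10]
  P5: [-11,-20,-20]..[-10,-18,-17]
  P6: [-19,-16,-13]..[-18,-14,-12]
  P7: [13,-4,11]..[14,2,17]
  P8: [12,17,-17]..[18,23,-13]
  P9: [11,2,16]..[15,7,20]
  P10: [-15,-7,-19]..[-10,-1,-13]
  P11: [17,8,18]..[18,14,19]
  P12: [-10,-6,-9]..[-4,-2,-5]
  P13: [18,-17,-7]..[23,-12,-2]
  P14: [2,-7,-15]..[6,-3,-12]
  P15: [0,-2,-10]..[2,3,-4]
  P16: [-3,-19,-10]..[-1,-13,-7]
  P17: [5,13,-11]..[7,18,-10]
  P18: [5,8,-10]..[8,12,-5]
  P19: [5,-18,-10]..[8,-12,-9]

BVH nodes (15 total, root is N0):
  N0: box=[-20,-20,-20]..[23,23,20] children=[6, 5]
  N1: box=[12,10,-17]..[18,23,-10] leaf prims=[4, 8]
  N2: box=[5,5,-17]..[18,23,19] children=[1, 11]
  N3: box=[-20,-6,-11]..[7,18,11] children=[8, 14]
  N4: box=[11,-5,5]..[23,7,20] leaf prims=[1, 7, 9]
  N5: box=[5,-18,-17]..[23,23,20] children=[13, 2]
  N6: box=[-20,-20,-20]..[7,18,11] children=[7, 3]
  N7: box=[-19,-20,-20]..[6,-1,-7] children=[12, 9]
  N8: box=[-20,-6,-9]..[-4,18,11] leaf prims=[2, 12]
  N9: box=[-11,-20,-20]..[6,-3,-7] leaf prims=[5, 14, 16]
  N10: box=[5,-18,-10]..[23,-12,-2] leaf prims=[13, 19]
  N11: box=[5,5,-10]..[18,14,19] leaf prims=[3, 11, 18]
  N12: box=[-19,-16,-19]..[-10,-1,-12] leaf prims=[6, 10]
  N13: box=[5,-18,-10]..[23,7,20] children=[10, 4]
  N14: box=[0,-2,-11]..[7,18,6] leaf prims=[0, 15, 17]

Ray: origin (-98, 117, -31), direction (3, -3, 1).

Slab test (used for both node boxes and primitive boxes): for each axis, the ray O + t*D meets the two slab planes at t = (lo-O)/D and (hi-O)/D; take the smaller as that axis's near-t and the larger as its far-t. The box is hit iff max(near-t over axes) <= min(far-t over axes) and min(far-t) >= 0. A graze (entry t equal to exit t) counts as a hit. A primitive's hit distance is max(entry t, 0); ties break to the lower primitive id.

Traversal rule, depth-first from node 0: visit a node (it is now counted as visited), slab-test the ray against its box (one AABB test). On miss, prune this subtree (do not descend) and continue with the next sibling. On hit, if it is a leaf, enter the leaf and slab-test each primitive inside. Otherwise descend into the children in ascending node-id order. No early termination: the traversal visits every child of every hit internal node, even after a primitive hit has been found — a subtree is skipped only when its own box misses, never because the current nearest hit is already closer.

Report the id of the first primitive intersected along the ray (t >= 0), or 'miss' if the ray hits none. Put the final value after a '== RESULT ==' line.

Traverse from the root:
N0 x:[26,121/3] y:[94/3,137/3] z:[11,51] -> hit [94/3,121/3], descend [5, 6]
  N5 x:[103/3,121/3] y:[94/3,45] z:[14,51] -> hit [103/3,121/3], descend [2, 13]
    N2 x:[103/3,116/3] y:[94/3,112/3] z:[14,50] -> hit [103/3,112/3], descend [1, 11]
      N1 x:[110/3,116/3] y:[94/3,107/3] z:[14,21] -> miss, prune
      N11 x:[103/3,116/3] y:[103/3,112/3] z:[21,50] -> hit [103/3,112/3] leaf, test {P3(miss), P11(miss), P18(miss)}
    N13 x:[103/3,121/3] y:[110/3,45] z:[21,51] -> hit [110/3,121/3], descend [4, 10]
      N4 x:[109/3,121/3] y:[110/3,122/3] z:[36,51] -> hit [110/3,121/3] leaf, test {P1@t=118/3, P7(miss), P9(miss)}
      N10 x:[103/3,121/3] y:[43,45] z:[21,29] -> miss, prune
  N6 x:[26,35] y:[33,137/3] z:[11,42] -> hit [33,35], descend [3, 7]
    N3 x:[26,35] y:[33,41] z:[20,42] -> hit [33,35], descend [8, 14]
      N8 x:[26,94/3] y:[33,41] z:[22,42] -> miss, prune
      N14 x:[98/3,35] y:[33,119/3] z:[20,37] -> hit [33,35] leaf, test {P0@t=35, P15(miss), P17(miss)}
    N7 x:[79/3,104/3] y:[118/3,137/3] z:[11,24] -> miss, prune

Summary -> nodes [0, 5, 2, 1, 11, 13, 4, 10, 6, 3, 8, 14, 7]; box-tests=13; leaf-entries=3; first=P0

== RESULT ==
0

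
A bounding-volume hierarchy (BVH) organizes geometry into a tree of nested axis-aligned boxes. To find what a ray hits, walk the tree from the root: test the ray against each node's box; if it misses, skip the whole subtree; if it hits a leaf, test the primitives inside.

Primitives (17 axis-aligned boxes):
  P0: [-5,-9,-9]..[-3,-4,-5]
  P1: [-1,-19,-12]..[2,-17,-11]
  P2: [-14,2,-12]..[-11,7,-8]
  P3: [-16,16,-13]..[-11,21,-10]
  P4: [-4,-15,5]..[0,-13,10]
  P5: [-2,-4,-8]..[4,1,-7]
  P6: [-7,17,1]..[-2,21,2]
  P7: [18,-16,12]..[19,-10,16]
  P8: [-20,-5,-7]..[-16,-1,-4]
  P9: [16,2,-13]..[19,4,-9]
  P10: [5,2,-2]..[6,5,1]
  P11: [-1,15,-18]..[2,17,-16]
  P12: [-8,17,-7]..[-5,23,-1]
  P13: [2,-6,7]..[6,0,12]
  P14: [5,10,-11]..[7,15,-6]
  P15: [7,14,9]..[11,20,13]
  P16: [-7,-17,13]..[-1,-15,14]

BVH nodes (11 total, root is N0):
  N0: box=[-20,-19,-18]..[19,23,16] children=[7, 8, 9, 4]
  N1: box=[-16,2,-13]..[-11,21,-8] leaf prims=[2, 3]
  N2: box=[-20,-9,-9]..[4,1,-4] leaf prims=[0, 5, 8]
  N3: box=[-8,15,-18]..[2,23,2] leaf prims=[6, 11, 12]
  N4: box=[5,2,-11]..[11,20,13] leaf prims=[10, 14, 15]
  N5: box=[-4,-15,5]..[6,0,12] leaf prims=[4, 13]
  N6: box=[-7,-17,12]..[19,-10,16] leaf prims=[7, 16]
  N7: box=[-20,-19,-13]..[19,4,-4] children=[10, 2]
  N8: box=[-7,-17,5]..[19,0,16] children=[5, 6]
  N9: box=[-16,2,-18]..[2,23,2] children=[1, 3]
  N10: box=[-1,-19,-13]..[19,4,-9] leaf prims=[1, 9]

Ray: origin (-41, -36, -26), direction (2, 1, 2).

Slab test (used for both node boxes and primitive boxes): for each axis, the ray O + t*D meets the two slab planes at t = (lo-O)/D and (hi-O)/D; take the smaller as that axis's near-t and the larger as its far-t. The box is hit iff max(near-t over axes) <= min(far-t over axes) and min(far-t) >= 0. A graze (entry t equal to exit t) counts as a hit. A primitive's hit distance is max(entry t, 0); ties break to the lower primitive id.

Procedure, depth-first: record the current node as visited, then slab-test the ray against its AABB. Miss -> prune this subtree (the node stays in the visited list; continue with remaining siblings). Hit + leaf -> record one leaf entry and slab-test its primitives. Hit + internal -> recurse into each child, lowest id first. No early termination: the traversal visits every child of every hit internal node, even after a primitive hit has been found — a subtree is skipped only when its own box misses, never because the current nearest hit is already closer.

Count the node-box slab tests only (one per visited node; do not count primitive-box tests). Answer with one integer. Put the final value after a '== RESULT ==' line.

Trace the traversal:
N0 x:[21/2,30] y:[17,59] z:[4,21] -> hit [17,21], descend [4, 7, 8, 9]
  N4 x:[23,26] y:[38,56] z:[15/2,39/2] -> miss, prune
  N7 x:[21/2,30] y:[17,40] z:[13/2,11] -> miss, prune
  N8 x:[17,30] y:[19,36] z:[31/2,21] -> hit [19,21], descend [5, 6]
    N5 x:[37/2,47/2] y:[21,36] z:[31/2,19] -> miss, prune
    N6 x:[17,30] y:[19,26] z:[19,21] -> hit [19,21] leaf, test {P7(miss), P16@t=39/2}
  N9 x:[25/2,43/2] y:[38,59] z:[4,14] -> miss, prune

Summary -> nodes [0, 4, 7, 8, 5, 6, 9]; box-tests=7; leaf-entries=1; first=P16

== RESULT ==
7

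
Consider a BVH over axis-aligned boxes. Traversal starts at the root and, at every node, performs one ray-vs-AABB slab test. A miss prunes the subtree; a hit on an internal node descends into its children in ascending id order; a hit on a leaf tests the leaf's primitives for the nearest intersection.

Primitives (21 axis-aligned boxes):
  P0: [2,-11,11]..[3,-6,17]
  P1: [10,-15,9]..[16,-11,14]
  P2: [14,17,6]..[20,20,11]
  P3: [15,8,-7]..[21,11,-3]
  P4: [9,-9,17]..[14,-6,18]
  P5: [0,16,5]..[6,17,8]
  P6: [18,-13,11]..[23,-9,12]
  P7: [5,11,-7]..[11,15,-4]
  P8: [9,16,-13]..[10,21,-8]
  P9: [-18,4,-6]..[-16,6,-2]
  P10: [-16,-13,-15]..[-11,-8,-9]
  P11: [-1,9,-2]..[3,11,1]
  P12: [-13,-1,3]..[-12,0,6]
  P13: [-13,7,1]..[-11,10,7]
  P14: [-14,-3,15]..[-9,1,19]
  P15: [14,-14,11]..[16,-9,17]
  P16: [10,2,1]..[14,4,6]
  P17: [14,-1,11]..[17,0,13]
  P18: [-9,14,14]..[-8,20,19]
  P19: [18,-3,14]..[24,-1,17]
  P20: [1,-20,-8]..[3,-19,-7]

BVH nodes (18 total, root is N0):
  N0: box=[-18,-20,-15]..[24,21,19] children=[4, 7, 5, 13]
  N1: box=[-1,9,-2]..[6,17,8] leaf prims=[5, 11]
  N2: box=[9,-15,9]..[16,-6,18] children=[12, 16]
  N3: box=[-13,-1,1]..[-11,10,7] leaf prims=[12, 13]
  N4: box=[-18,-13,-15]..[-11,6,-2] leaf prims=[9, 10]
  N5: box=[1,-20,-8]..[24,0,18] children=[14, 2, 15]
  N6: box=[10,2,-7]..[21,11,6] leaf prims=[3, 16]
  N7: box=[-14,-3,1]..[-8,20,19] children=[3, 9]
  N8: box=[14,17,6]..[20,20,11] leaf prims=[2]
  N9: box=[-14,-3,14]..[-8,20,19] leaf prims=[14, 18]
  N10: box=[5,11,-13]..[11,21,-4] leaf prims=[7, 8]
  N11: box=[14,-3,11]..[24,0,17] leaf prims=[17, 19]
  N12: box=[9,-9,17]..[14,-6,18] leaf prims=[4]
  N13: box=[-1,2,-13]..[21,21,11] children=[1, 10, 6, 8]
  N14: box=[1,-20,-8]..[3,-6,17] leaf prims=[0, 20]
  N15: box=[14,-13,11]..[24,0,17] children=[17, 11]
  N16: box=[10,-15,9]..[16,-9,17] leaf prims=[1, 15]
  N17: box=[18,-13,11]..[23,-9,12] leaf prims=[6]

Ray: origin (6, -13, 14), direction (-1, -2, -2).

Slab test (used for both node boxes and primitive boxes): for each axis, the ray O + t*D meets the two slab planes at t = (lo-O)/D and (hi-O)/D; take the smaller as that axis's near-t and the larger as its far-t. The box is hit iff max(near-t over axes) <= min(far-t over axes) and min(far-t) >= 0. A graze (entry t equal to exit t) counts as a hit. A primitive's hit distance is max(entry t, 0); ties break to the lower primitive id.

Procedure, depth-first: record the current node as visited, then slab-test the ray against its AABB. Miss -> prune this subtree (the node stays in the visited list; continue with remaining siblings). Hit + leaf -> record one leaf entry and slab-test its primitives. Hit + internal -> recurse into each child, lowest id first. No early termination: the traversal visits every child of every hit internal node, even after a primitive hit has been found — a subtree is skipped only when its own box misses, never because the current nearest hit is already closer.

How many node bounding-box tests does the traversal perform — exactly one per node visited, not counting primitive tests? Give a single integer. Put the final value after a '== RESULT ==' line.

Traverse from the root:
N0 x:[-18,24] y:[-17,7/2] z:[-5/2,29/2] -> hit [-5/2,7/2], descend [4, 5, 7, 13]
  N4 x:[17,24] y:[-19/2,0] z:[8,29/2] -> miss, prune
  N5 x:[-18,5] y:[-13/2,7/2] z:[-2,11] -> hit [-2,7/2], descend [2, 14, 15]
    N2 x:[-10,-3] y:[-7/2,1] z:[-2,5/2] -> miss, prune
    N14 x:[3,5] y:[-7/2,7/2] z:[-3/2,11] -> hit [3,7/2] leaf, test {P0(miss), P20(miss)}
    N15 x:[-18,-8] y:[-13/2,0] z:[-3/2,3/2] -> miss, prune
  N7 x:[14,20] y:[-33/2,-5] z:[-5/2,13/2] -> miss, prune
  N13 x:[-15,7] y:[-17,-15/2] z:[3/2,27/2] -> miss, prune

Visited [0, 4, 5, 2, 14, 15, 7, 13]. Tests: 8 box, 1 leaf. Nearest: miss.

== RESULT ==
8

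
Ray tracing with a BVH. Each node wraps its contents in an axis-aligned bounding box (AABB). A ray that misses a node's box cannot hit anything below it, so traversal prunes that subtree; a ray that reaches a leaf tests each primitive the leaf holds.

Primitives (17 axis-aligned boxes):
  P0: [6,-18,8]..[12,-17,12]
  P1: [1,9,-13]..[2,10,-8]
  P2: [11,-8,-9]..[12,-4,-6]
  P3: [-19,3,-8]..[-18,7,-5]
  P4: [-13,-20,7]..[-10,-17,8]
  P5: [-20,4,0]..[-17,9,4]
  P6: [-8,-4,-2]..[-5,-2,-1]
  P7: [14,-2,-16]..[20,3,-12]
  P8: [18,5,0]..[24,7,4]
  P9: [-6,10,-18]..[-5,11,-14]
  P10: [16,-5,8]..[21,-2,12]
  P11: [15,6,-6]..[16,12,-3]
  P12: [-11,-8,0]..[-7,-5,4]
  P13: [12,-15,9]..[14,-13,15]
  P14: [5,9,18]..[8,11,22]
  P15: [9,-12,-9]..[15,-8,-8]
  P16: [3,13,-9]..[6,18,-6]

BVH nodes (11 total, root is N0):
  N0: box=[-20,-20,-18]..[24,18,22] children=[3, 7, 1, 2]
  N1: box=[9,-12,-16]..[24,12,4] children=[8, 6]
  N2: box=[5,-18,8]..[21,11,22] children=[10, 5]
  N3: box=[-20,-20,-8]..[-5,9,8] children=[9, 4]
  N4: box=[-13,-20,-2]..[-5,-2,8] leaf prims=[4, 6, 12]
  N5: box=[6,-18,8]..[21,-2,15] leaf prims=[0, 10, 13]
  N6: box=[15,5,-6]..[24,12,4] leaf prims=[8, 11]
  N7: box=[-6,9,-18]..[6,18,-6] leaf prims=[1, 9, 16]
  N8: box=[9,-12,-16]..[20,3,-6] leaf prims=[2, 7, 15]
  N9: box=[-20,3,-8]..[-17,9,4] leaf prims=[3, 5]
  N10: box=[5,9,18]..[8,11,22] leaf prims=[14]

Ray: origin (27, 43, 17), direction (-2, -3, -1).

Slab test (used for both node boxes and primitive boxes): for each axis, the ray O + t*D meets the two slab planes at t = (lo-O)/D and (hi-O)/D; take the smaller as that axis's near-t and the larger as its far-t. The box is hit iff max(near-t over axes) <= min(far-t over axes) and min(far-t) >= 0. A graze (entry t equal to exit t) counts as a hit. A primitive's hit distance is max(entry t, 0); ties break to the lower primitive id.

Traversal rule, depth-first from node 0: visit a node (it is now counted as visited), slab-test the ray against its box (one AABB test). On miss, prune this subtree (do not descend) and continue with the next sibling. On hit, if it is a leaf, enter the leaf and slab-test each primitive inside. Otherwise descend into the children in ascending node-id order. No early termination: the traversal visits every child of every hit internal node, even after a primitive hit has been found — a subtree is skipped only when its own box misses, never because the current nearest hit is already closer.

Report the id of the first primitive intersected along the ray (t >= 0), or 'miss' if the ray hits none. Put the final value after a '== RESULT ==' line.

Trace the traversal:
N0 x:[3/2,47/2] y:[25/3,21] z:[-5,35] -> hit [25/3,21], descend [1, 2, 3, 7]
  N1 x:[3/2,9] y:[31/3,55/3] z:[13,33] -> miss, prune
  N2 x:[3,11] y:[32/3,61/3] z:[-5,9] -> miss, prune
  N3 x:[16,47/2] y:[34/3,21] z:[9,25] -> hit [16,21], descend [4, 9]
    N4 x:[16,20] y:[15,21] z:[9,19] -> hit [16,19] leaf, test {P4(miss), P6(miss), P12@t=17}
    N9 x:[22,47/2] y:[34/3,40/3] z:[13,25] -> miss, prune
  N7 x:[21/2,33/2] y:[25/3,34/3] z:[23,35] -> miss, prune

Summary -> nodes [0, 1, 2, 3, 4, 9, 7]; box-tests=7; leaf-entries=1; first=P12

== RESULT ==
12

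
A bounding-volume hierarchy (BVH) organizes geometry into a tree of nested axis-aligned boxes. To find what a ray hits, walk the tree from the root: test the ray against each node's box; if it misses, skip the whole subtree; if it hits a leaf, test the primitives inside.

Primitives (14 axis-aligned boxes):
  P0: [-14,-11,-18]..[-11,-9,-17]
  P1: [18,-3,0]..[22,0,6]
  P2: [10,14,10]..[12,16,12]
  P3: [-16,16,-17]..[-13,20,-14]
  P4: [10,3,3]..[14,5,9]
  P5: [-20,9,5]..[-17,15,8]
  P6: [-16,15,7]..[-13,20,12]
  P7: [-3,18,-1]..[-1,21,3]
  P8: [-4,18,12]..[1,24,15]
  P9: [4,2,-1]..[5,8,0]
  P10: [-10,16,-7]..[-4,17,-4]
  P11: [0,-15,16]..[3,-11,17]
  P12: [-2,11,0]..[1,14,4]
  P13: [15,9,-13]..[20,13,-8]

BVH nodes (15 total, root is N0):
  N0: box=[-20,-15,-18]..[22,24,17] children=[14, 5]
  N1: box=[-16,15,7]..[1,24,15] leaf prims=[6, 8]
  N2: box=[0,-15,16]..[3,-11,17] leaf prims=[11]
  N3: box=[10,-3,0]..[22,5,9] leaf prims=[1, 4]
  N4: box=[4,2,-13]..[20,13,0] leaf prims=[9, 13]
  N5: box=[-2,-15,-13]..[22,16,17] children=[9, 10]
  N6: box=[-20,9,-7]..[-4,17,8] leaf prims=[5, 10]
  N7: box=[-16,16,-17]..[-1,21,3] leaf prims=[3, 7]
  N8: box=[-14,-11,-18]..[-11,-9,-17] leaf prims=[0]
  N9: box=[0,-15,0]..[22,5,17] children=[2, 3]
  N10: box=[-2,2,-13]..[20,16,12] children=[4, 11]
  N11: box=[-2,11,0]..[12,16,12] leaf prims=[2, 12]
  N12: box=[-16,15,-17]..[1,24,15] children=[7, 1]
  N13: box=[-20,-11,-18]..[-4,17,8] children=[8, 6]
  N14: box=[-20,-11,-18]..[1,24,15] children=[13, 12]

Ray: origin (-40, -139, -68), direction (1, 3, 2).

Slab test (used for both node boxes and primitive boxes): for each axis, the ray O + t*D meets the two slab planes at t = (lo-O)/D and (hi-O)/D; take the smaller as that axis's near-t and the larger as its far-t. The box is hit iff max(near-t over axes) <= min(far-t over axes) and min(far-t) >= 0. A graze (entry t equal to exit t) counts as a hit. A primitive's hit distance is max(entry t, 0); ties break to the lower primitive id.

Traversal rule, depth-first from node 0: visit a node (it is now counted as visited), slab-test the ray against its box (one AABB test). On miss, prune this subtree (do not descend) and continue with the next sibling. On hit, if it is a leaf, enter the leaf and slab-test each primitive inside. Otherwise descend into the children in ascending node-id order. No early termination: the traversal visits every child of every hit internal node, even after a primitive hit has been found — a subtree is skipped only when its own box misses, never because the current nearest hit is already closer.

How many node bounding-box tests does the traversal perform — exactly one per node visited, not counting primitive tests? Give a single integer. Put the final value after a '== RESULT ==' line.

Walk:
N0 x:[20,62] y:[124/3,163/3] z:[25,85/2] -> hit [124/3,85/2], descend [5, 14]
  N5 x:[38,62] y:[124/3,155/3] z:[55/2,85/2] -> hit [124/3,85/2], descend [9, 10]
    N9 x:[40,62] y:[124/3,48] z:[34,85/2] -> hit [124/3,85/2], descend [2, 3]
      N2 x:[40,43] y:[124/3,128/3] z:[42,85/2] -> hit [42,85/2] leaf, test {P11@t=42}
      N3 x:[50,62] y:[136/3,48] z:[34,77/2] -> miss, prune
    N10 x:[38,60] y:[47,155/3] z:[55/2,40] -> miss, prune
  N14 x:[20,41] y:[128/3,163/3] z:[25,83/2] -> miss, prune

Summary -> nodes [0, 5, 9, 2, 3, 10, 14]; box-tests=7; leaf-entries=1; first=P11

== RESULT ==
7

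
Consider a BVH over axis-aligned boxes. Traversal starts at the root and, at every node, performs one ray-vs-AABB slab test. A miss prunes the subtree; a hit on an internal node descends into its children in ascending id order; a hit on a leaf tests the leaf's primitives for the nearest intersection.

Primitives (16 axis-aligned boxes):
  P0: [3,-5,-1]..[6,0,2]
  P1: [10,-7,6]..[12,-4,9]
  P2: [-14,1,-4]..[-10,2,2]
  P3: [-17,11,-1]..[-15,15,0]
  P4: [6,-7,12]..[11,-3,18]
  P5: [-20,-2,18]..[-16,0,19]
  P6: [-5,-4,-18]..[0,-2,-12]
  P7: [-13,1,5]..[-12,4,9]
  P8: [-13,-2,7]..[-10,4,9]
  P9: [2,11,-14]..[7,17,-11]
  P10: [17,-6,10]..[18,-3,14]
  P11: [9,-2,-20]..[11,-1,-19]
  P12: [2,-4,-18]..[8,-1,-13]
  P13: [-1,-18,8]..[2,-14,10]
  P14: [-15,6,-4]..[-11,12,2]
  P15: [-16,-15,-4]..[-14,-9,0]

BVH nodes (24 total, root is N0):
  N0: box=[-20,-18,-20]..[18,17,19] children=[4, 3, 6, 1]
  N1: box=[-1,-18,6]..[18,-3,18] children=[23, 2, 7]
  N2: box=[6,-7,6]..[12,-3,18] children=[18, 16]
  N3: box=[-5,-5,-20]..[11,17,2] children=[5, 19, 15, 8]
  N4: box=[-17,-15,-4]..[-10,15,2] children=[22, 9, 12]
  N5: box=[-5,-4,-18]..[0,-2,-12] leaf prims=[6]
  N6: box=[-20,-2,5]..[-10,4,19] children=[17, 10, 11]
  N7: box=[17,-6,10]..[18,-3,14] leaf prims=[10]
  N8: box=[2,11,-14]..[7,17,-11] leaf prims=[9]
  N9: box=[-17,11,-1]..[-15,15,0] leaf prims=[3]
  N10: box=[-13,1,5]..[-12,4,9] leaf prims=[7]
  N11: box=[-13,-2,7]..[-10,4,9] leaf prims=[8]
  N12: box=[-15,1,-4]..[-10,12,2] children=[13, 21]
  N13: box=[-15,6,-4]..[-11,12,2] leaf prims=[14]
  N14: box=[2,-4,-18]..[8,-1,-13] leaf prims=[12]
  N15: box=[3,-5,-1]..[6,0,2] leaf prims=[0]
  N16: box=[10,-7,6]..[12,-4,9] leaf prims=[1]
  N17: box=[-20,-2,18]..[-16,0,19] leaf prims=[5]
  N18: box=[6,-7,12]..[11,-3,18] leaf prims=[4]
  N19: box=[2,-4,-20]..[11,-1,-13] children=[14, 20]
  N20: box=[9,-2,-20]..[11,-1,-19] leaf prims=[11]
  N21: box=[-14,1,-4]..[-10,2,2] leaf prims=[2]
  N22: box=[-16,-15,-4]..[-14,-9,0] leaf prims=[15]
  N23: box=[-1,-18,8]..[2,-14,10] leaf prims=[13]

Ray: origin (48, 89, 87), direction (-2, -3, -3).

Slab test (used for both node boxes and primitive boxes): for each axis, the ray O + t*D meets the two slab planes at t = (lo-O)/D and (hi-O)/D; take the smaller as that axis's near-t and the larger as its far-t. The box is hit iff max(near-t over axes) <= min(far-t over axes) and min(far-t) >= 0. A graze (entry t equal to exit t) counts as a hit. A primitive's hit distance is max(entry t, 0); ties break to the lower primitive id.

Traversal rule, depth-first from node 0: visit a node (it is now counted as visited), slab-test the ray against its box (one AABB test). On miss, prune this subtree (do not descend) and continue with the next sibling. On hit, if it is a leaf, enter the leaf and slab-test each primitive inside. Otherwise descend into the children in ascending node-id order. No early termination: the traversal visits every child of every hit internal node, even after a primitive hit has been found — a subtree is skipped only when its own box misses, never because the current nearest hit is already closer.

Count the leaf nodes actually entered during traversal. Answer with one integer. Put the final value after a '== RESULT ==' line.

Traverse from the root:
N0 x:[15,34] y:[24,107/3] z:[68/3,107/3] -> hit [24,34], descend [1, 3, 4, 6]
  N1 x:[15,49/2] y:[92/3,107/3] z:[23,27] -> miss, prune
  N3 x:[37/2,53/2] y:[24,94/3] z:[85/3,107/3] -> miss, prune
  N4 x:[29,65/2] y:[74/3,104/3] z:[85/3,91/3] -> hit [29,91/3], descend [9, 12, 22]
    N9 x:[63/2,65/2] y:[74/3,26] z:[29,88/3] -> miss, prune
    N12 x:[29,63/2] y:[77/3,88/3] z:[85/3,91/3] -> hit [29,88/3], descend [13, 21]
      N13 x:[59/2,63/2] y:[77/3,83/3] z:[85/3,91/3] -> miss, prune
      N21 x:[29,31] y:[29,88/3] z:[85/3,91/3] -> hit [29,88/3] leaf, test {P2@t=29}
    N22 x:[31,32] y:[98/3,104/3] z:[29,91/3] -> miss, prune
  N6 x:[29,34] y:[85/3,91/3] z:[68/3,82/3] -> miss, prune

Summary -> nodes [0, 1, 3, 4, 9, 12, 13, 21, 22, 6]; box-tests=10; leaf-entries=1; first=P2

== RESULT ==
1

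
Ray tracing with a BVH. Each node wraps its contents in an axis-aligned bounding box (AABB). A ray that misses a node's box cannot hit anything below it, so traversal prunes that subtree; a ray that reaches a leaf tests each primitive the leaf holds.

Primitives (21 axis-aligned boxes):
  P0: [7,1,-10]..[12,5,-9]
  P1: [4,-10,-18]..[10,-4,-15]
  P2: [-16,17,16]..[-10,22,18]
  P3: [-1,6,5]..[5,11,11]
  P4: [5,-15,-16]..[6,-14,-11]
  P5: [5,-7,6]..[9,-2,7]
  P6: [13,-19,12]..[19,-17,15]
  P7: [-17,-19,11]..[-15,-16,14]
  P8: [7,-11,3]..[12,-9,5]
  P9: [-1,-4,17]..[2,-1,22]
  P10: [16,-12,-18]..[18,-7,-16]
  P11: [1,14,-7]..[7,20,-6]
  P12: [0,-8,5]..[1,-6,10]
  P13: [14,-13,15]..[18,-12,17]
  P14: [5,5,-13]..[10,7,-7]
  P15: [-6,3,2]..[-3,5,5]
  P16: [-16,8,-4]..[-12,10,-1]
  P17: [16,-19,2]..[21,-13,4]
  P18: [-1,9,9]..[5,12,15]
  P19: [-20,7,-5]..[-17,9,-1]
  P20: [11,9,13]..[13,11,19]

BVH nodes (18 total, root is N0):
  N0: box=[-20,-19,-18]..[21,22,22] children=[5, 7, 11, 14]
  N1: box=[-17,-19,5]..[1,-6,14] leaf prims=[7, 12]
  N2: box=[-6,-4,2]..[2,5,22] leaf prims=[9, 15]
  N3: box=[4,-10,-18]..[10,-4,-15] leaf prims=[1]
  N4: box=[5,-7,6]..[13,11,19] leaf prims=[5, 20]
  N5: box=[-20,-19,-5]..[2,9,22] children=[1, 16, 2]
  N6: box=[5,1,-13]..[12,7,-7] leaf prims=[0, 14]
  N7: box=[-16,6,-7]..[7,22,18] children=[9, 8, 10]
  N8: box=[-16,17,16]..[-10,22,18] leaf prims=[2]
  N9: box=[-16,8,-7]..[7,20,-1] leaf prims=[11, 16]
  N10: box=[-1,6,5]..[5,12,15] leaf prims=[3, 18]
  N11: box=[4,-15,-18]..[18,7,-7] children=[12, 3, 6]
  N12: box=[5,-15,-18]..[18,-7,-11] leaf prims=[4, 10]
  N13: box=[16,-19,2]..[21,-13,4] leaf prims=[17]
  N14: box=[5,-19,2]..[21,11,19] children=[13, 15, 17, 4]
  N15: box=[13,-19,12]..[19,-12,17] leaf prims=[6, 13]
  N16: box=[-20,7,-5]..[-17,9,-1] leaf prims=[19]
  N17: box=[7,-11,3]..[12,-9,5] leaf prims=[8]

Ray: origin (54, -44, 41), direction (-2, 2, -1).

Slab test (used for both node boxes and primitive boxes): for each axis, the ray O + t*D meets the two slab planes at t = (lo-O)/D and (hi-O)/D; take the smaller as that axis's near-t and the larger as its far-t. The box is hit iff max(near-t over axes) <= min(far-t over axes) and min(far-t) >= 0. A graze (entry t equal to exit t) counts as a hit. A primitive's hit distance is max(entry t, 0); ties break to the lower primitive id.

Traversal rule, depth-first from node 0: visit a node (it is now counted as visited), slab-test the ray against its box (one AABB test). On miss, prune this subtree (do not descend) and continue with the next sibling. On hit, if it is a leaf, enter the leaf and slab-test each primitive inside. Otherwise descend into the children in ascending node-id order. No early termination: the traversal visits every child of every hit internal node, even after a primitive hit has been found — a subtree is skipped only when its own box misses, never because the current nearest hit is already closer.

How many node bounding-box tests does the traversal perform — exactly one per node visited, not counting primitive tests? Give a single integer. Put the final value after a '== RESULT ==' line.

Traverse from the root:
N0 x:[33/2,37] y:[25/2,33] z:[19,59] -> hit [19,33], descend [5, 7, 11, 14]
  N5 x:[26,37] y:[25/2,53/2] z:[19,46] -> hit [26,53/2], descend [1, 2, 16]
    N1 x:[53/2,71/2] y:[25/2,19] z:[27,36] -> miss, prune
    N2 x:[26,30] y:[20,49/2] z:[19,39] -> miss, prune
    N16 x:[71/2,37] y:[51/2,53/2] z:[42,46] -> miss, prune
  N7 x:[47/2,35] y:[25,33] z:[23,48] -> hit [25,33], descend [8, 9, 10]
    N8 x:[32,35] y:[61/2,33] z:[23,25] -> miss, prune
    N9 x:[47/2,35] y:[26,32] z:[42,48] -> miss, prune
    N10 x:[49/2,55/2] y:[25,28] z:[26,36] -> hit [26,55/2] leaf, test {P3(miss), P18@t=53/2}
  N11 x:[18,25] y:[29/2,51/2] z:[48,59] -> miss, prune
  N14 x:[33/2,49/2] y:[25/2,55/2] z:[22,39] -> hit [22,49/2], descend [4, 13, 15, 17]
    N4 x:[41/2,49/2] y:[37/2,55/2] z:[22,35] -> hit [22,49/2] leaf, test {P5(miss), P20(miss)}
    N13 x:[33/2,19] y:[25/2,31/2] z:[37,39] -> miss, prune
    N15 x:[35/2,41/2] y:[25/2,16] z:[24,29] -> miss, prune
    N17 x:[21,47/2] y:[33/2,35/2] z:[36,38] -> miss, prune

Summary -> nodes [0, 5, 1, 2, 16, 7, 8, 9, 10, 11, 14, 4, 13, 15, 17]; box-tests=15; leaf-entries=2; first=P18

== RESULT ==
15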